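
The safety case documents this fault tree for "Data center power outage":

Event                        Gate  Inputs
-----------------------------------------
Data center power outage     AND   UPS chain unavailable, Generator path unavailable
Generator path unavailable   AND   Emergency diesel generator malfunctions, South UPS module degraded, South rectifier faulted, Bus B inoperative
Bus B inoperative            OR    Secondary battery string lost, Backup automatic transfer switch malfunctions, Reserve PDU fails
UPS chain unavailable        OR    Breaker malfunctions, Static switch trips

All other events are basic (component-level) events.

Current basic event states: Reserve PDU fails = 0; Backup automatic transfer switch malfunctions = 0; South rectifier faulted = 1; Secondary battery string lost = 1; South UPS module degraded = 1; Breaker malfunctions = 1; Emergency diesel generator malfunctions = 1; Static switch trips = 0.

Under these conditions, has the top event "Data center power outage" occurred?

Yes

UPS chain unavailable [OR]: Breaker malfunctions=occurs, Static switch trips=not → at least one input occurs → occurs.
Bus B inoperative [OR]: Secondary battery string lost=occurs, Backup automatic transfer switch malfunctions=not, Reserve PDU fails=not → at least one input occurs → occurs.
Generator path unavailable [AND]: Emergency diesel generator malfunctions=occurs, South UPS module degraded=occurs, South rectifier faulted=occurs, Bus B inoperative=occurs → all inputs occur → occurs.
Data center power outage [AND]: UPS chain unavailable=occurs, Generator path unavailable=occurs → all inputs occur → occurs.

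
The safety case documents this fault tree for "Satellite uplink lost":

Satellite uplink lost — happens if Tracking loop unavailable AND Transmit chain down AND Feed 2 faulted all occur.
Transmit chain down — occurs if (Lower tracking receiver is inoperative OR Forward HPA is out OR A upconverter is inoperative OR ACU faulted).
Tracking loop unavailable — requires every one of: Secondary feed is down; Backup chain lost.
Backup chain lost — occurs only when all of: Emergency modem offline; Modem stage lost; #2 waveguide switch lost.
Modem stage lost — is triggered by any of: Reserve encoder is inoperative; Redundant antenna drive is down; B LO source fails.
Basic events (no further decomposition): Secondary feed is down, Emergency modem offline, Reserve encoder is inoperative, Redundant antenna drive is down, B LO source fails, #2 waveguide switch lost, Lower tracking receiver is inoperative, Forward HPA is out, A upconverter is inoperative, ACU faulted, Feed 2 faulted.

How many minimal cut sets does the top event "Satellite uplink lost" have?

12

Modem stage lost [OR]: union of children's cut sets → 3 cut set(s).
Backup chain lost [AND]: one cut set from each child combined → 1 × 3 × 1 = 3 cut set(s).
Tracking loop unavailable [AND]: one cut set from each child combined → 1 × 3 = 3 cut set(s).
Transmit chain down [OR]: union of children's cut sets → 4 cut set(s).
Satellite uplink lost [AND]: one cut set from each child combined → 3 × 4 × 1 = 12 cut set(s).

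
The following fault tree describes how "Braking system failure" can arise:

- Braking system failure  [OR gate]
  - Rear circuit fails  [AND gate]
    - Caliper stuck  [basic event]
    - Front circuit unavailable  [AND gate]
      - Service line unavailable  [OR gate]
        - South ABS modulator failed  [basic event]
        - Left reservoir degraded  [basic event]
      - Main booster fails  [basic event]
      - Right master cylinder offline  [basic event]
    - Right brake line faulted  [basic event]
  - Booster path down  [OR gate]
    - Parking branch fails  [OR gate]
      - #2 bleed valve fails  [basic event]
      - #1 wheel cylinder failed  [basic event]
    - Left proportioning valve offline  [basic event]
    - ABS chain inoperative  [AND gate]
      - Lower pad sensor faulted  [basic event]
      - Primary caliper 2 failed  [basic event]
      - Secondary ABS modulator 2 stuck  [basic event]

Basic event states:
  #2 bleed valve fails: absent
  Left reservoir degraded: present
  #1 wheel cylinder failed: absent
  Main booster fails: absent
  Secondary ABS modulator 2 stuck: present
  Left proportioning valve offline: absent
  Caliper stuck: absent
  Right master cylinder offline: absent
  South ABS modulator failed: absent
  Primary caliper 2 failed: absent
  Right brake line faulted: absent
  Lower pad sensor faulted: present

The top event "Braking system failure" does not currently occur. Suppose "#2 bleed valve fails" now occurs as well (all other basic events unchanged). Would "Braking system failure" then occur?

Yes

Counterfactual: set "#2 bleed valve fails" to occurred.
Service line unavailable [OR]: South ABS modulator failed=not, Left reservoir degraded=occurs → at least one input occurs → occurs.
Front circuit unavailable [AND]: Service line unavailable=occurs, Main booster fails=not, Right master cylinder offline=not → not all inputs occur → does not occur.
Rear circuit fails [AND]: Caliper stuck=not, Front circuit unavailable=not, Right brake line faulted=not → not all inputs occur → does not occur.
Parking branch fails [OR]: #2 bleed valve fails=occurs, #1 wheel cylinder failed=not → at least one input occurs → occurs.
ABS chain inoperative [AND]: Lower pad sensor faulted=occurs, Primary caliper 2 failed=not, Secondary ABS modulator 2 stuck=occurs → not all inputs occur → does not occur.
Booster path down [OR]: Parking branch fails=occurs, Left proportioning valve offline=not, ABS chain inoperative=not → at least one input occurs → occurs.
Braking system failure [OR]: Rear circuit fails=not, Booster path down=occurs → at least one input occurs → occurs.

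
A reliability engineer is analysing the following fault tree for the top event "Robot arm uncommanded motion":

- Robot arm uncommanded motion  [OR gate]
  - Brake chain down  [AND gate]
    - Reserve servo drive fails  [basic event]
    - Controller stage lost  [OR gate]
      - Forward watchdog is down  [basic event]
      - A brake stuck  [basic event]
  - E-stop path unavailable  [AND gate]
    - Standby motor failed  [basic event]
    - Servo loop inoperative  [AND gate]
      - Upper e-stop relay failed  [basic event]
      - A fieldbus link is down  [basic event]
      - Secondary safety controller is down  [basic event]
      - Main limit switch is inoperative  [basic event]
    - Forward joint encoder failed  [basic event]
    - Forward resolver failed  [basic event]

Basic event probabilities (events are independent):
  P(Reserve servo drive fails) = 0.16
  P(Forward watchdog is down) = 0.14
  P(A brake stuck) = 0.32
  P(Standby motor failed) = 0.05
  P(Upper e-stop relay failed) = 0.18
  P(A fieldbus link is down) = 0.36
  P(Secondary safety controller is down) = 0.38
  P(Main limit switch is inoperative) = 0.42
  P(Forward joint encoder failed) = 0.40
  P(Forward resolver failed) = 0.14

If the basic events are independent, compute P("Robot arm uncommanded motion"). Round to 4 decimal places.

0.0665

P(Controller stage lost) [OR] = 1 − (1−0.14) × (1−0.32) = 0.415200
P(Brake chain down) [AND] = 0.16 × 0.415200 = 0.066432
P(Servo loop inoperative) [AND] = 0.18 × 0.36 × 0.38 × 0.42 = 0.010342
P(E-stop path unavailable) [AND] = 0.05 × 0.010342 × 0.40 × 0.14 = 0.000029
P(Robot arm uncommanded motion) [OR] = 1 − (1−0.066432) × (1−0.000029) = 0.066459
Rounded to 4 decimal places: P(Robot arm uncommanded motion) ≈ 0.0665.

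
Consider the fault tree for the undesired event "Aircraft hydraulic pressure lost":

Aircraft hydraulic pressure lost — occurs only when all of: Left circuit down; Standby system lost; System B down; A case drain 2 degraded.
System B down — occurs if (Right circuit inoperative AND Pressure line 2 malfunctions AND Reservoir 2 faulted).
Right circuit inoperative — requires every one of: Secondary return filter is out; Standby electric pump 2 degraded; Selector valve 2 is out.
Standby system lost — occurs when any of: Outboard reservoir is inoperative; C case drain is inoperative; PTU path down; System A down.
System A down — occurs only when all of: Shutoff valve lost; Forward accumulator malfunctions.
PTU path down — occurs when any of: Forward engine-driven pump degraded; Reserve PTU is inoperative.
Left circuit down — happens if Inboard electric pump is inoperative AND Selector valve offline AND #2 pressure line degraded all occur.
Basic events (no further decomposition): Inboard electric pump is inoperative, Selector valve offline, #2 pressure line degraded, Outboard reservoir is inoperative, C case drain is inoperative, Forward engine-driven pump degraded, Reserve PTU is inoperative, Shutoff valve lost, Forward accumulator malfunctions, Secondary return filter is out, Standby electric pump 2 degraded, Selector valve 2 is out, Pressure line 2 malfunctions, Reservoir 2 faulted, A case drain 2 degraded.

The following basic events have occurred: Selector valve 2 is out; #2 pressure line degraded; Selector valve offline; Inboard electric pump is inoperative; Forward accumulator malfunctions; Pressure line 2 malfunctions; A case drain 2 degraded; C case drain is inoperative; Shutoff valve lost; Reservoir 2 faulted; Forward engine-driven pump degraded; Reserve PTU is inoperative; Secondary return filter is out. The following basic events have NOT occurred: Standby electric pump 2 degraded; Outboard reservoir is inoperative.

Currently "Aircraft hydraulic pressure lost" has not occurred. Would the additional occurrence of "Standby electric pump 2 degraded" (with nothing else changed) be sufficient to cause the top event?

Counterfactual: set "Standby electric pump 2 degraded" to occurred.
Left circuit down [AND]: Inboard electric pump is inoperative=occurs, Selector valve offline=occurs, #2 pressure line degraded=occurs → all inputs occur → occurs.
PTU path down [OR]: Forward engine-driven pump degraded=occurs, Reserve PTU is inoperative=occurs → at least one input occurs → occurs.
System A down [AND]: Shutoff valve lost=occurs, Forward accumulator malfunctions=occurs → all inputs occur → occurs.
Standby system lost [OR]: Outboard reservoir is inoperative=not, C case drain is inoperative=occurs, PTU path down=occurs, System A down=occurs → at least one input occurs → occurs.
Right circuit inoperative [AND]: Secondary return filter is out=occurs, Standby electric pump 2 degraded=occurs, Selector valve 2 is out=occurs → all inputs occur → occurs.
System B down [AND]: Right circuit inoperative=occurs, Pressure line 2 malfunctions=occurs, Reservoir 2 faulted=occurs → all inputs occur → occurs.
Aircraft hydraulic pressure lost [AND]: Left circuit down=occurs, Standby system lost=occurs, System B down=occurs, A case drain 2 degraded=occurs → all inputs occur → occurs.

Yes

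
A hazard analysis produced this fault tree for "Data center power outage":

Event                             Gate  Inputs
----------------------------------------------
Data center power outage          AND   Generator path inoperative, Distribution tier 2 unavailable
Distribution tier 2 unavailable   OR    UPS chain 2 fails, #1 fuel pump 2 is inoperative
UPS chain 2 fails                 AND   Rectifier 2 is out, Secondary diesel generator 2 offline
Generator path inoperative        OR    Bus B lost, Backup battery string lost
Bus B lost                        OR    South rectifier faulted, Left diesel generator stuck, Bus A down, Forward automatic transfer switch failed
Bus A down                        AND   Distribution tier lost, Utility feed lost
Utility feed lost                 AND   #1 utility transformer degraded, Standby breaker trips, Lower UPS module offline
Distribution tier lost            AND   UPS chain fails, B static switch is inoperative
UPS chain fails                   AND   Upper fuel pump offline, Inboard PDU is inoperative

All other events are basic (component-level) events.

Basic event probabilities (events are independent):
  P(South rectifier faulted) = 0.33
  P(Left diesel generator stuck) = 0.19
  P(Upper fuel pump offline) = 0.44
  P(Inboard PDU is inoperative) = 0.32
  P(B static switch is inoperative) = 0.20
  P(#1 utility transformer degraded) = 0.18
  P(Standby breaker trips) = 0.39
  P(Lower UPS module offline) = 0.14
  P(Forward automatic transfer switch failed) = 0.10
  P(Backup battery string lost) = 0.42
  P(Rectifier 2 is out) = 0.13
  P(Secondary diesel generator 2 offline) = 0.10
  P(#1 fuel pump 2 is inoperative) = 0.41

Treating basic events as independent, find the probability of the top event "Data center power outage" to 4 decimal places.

0.2994

P(UPS chain fails) [AND] = 0.44 × 0.32 = 0.140800
P(Distribution tier lost) [AND] = 0.140800 × 0.20 = 0.028160
P(Utility feed lost) [AND] = 0.18 × 0.39 × 0.14 = 0.009828
P(Bus A down) [AND] = 0.028160 × 0.009828 = 0.000277
P(Bus B lost) [OR] = 1 − (1−0.33) × (1−0.19) × (1−0.000277) × (1−0.10) = 0.511705
P(Generator path inoperative) [OR] = 1 − (1−0.511705) × (1−0.42) = 0.716789
P(UPS chain 2 fails) [AND] = 0.13 × 0.10 = 0.013000
P(Distribution tier 2 unavailable) [OR] = 1 − (1−0.013000) × (1−0.41) = 0.417670
P(Data center power outage) [AND] = 0.716789 × 0.417670 = 0.299381
Rounded to 4 decimal places: P(Data center power outage) ≈ 0.2994.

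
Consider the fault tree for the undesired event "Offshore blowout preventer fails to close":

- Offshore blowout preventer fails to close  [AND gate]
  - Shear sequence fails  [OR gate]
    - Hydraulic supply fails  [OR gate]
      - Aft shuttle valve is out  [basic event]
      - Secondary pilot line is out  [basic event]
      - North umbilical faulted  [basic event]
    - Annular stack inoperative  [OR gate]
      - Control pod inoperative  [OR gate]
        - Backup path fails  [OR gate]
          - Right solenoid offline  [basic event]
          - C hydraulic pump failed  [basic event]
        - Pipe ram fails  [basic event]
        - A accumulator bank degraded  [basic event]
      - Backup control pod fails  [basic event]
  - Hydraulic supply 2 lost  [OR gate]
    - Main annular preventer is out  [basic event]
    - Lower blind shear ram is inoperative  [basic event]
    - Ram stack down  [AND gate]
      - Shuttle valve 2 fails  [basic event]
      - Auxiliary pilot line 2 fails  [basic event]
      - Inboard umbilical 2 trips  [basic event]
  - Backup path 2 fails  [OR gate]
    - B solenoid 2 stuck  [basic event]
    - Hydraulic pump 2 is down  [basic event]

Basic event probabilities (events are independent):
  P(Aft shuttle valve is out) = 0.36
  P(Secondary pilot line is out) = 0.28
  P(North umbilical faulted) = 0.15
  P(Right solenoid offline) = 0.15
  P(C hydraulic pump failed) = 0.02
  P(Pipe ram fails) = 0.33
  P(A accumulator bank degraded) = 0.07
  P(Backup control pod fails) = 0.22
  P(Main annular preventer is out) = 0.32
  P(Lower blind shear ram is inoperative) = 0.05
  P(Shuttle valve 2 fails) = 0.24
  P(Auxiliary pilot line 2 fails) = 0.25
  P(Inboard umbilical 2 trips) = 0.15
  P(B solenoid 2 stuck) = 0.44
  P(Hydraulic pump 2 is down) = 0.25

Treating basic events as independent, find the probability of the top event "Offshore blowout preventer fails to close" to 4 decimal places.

0.1756

P(Hydraulic supply fails) [OR] = 1 − (1−0.36) × (1−0.28) × (1−0.15) = 0.608320
P(Backup path fails) [OR] = 1 − (1−0.15) × (1−0.02) = 0.167000
P(Control pod inoperative) [OR] = 1 − (1−0.167000) × (1−0.33) × (1−0.07) = 0.480958
P(Annular stack inoperative) [OR] = 1 − (1−0.480958) × (1−0.22) = 0.595147
P(Shear sequence fails) [OR] = 1 − (1−0.608320) × (1−0.595147) = 0.841427
P(Ram stack down) [AND] = 0.24 × 0.25 × 0.15 = 0.009000
P(Hydraulic supply 2 lost) [OR] = 1 − (1−0.32) × (1−0.05) × (1−0.009000) = 0.359814
P(Backup path 2 fails) [OR] = 1 − (1−0.44) × (1−0.25) = 0.580000
P(Offshore blowout preventer fails to close) [AND] = 0.841427 × 0.359814 × 0.580000 = 0.175599
Rounded to 4 decimal places: P(Offshore blowout preventer fails to close) ≈ 0.1756.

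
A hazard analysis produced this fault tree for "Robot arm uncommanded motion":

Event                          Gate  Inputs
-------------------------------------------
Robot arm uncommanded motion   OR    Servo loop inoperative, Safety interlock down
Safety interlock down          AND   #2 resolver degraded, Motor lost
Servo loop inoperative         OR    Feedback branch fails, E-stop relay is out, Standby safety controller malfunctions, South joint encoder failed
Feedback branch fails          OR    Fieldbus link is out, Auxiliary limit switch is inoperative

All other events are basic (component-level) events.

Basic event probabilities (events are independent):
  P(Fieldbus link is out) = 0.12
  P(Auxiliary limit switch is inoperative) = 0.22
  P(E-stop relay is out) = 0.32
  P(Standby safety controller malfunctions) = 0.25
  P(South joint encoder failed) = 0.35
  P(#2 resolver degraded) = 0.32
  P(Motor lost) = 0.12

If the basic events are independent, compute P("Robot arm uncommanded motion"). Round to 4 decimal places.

0.7812

P(Feedback branch fails) [OR] = 1 − (1−0.12) × (1−0.22) = 0.313600
P(Servo loop inoperative) [OR] = 1 − (1−0.313600) × (1−0.32) × (1−0.25) × (1−0.35) = 0.772458
P(Safety interlock down) [AND] = 0.32 × 0.12 = 0.038400
P(Robot arm uncommanded motion) [OR] = 1 − (1−0.772458) × (1−0.038400) = 0.781196
Rounded to 4 decimal places: P(Robot arm uncommanded motion) ≈ 0.7812.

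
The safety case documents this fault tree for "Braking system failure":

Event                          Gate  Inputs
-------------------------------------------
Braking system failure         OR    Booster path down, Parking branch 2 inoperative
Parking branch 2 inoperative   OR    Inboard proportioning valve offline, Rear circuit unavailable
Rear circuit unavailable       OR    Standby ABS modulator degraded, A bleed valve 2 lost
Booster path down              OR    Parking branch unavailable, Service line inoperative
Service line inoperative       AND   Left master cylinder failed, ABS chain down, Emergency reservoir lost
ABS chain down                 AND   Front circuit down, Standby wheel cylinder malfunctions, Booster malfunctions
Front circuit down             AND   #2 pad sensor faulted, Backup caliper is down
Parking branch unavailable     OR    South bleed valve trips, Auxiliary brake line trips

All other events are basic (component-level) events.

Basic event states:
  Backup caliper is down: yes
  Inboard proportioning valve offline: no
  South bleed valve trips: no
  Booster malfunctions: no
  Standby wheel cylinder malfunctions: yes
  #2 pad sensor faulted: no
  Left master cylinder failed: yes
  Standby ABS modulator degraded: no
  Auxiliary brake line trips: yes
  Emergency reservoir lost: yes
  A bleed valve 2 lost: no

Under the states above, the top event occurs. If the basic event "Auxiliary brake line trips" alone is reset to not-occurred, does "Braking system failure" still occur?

No

Counterfactual: set "Auxiliary brake line trips" to not occurred.
Parking branch unavailable [OR]: South bleed valve trips=not, Auxiliary brake line trips=not → no input occurs → does not occur.
Front circuit down [AND]: #2 pad sensor faulted=not, Backup caliper is down=occurs → not all inputs occur → does not occur.
ABS chain down [AND]: Front circuit down=not, Standby wheel cylinder malfunctions=occurs, Booster malfunctions=not → not all inputs occur → does not occur.
Service line inoperative [AND]: Left master cylinder failed=occurs, ABS chain down=not, Emergency reservoir lost=occurs → not all inputs occur → does not occur.
Booster path down [OR]: Parking branch unavailable=not, Service line inoperative=not → no input occurs → does not occur.
Rear circuit unavailable [OR]: Standby ABS modulator degraded=not, A bleed valve 2 lost=not → no input occurs → does not occur.
Parking branch 2 inoperative [OR]: Inboard proportioning valve offline=not, Rear circuit unavailable=not → no input occurs → does not occur.
Braking system failure [OR]: Booster path down=not, Parking branch 2 inoperative=not → no input occurs → does not occur.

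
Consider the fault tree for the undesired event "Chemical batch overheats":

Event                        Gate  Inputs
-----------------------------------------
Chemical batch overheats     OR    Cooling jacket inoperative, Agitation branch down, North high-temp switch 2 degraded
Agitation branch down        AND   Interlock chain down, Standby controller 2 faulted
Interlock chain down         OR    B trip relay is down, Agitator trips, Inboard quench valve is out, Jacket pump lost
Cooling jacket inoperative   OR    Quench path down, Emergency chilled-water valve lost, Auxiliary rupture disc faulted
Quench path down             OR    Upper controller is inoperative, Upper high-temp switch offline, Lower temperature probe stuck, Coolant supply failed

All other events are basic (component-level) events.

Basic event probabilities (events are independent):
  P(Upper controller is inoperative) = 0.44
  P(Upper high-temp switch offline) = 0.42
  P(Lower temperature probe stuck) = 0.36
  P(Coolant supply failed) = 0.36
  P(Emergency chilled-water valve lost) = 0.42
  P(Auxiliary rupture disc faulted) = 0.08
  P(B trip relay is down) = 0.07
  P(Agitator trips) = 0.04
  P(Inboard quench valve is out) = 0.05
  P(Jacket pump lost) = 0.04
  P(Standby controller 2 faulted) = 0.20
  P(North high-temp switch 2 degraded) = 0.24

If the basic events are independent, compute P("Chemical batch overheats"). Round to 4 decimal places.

P(Quench path down) [OR] = 1 − (1−0.44) × (1−0.42) × (1−0.36) × (1−0.36) = 0.866962
P(Cooling jacket inoperative) [OR] = 1 − (1−0.866962) × (1−0.42) × (1−0.08) = 0.929011
P(Interlock chain down) [OR] = 1 − (1−0.07) × (1−0.04) × (1−0.05) × (1−0.04) = 0.185766
P(Agitation branch down) [AND] = 0.185766 × 0.20 = 0.037153
P(Chemical batch overheats) [OR] = 1 − (1−0.929011) × (1−0.037153) × (1−0.24) = 0.948053
Rounded to 4 decimal places: P(Chemical batch overheats) ≈ 0.9481.

0.9481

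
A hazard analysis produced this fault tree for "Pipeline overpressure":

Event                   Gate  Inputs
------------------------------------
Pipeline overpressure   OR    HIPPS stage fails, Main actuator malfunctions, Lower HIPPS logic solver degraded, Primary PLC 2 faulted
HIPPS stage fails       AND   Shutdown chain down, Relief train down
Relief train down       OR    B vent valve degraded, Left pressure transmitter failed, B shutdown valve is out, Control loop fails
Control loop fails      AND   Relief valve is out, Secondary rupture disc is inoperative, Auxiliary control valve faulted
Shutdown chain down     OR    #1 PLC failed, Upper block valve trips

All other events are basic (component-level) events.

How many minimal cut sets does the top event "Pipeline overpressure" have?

11

Shutdown chain down [OR]: union of children's cut sets → 2 cut set(s).
Control loop fails [AND]: one cut set from each child combined → 1 × 1 × 1 = 1 cut set(s).
Relief train down [OR]: union of children's cut sets → 4 cut set(s).
HIPPS stage fails [AND]: one cut set from each child combined → 2 × 4 = 8 cut set(s).
Pipeline overpressure [OR]: union of children's cut sets → 11 cut set(s).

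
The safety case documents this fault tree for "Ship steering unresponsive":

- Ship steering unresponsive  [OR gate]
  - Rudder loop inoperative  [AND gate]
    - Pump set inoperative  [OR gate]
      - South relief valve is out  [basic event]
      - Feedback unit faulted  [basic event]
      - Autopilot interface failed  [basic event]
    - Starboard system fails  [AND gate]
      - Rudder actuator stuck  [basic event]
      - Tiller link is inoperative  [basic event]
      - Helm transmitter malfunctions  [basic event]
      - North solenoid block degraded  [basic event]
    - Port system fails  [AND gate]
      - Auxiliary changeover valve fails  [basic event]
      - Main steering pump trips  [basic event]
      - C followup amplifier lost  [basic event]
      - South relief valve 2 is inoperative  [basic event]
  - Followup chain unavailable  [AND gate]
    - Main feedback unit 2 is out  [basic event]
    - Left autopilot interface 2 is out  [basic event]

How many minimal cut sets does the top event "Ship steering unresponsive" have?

Pump set inoperative [OR]: union of children's cut sets → 3 cut set(s).
Starboard system fails [AND]: one cut set from each child combined → 1 × 1 × 1 × 1 = 1 cut set(s).
Port system fails [AND]: one cut set from each child combined → 1 × 1 × 1 × 1 = 1 cut set(s).
Rudder loop inoperative [AND]: one cut set from each child combined → 3 × 1 × 1 = 3 cut set(s).
Followup chain unavailable [AND]: one cut set from each child combined → 1 × 1 = 1 cut set(s).
Ship steering unresponsive [OR]: union of children's cut sets → 4 cut set(s).
Minimal cut sets: {Auxiliary changeover valve fails, C followup amplifier lost, Helm transmitter malfunctions, Main steering pump trips, North solenoid block degraded, Rudder actuator stuck, South relief valve 2 is inoperative, South relief valve is out, Tiller link is inoperative}; {Auxiliary changeover valve fails, C followup amplifier lost, Feedback unit faulted, Helm transmitter malfunctions, Main steering pump trips, North solenoid block degraded, Rudder actuator stuck, South relief valve 2 is inoperative, Tiller link is inoperative}; {Autopilot interface failed, Auxiliary changeover valve fails, C followup amplifier lost, Helm transmitter malfunctions, Main steering pump trips, North solenoid block degraded, Rudder actuator stuck, South relief valve 2 is inoperative, Tiller link is inoperative}; {Left autopilot interface 2 is out, Main feedback unit 2 is out}.

4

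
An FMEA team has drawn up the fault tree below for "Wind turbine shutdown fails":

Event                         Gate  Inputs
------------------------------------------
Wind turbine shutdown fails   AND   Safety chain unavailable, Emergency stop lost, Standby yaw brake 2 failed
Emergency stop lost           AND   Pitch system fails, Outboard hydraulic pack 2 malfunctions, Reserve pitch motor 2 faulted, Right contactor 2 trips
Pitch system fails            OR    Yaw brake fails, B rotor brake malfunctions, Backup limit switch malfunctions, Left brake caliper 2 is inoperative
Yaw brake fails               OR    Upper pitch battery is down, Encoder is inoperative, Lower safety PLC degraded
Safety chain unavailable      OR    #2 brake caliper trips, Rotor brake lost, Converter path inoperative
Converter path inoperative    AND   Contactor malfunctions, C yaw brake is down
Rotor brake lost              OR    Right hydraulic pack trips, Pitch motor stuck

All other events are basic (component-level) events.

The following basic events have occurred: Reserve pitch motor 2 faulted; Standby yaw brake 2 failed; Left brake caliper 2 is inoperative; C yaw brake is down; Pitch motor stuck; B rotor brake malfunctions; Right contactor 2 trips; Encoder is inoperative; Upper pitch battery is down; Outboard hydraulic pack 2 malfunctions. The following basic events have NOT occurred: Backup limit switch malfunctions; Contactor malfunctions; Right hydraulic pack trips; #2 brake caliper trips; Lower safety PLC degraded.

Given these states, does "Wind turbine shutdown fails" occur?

Yes

Rotor brake lost [OR]: Right hydraulic pack trips=not, Pitch motor stuck=occurs → at least one input occurs → occurs.
Converter path inoperative [AND]: Contactor malfunctions=not, C yaw brake is down=occurs → not all inputs occur → does not occur.
Safety chain unavailable [OR]: #2 brake caliper trips=not, Rotor brake lost=occurs, Converter path inoperative=not → at least one input occurs → occurs.
Yaw brake fails [OR]: Upper pitch battery is down=occurs, Encoder is inoperative=occurs, Lower safety PLC degraded=not → at least one input occurs → occurs.
Pitch system fails [OR]: Yaw brake fails=occurs, B rotor brake malfunctions=occurs, Backup limit switch malfunctions=not, Left brake caliper 2 is inoperative=occurs → at least one input occurs → occurs.
Emergency stop lost [AND]: Pitch system fails=occurs, Outboard hydraulic pack 2 malfunctions=occurs, Reserve pitch motor 2 faulted=occurs, Right contactor 2 trips=occurs → all inputs occur → occurs.
Wind turbine shutdown fails [AND]: Safety chain unavailable=occurs, Emergency stop lost=occurs, Standby yaw brake 2 failed=occurs → all inputs occur → occurs.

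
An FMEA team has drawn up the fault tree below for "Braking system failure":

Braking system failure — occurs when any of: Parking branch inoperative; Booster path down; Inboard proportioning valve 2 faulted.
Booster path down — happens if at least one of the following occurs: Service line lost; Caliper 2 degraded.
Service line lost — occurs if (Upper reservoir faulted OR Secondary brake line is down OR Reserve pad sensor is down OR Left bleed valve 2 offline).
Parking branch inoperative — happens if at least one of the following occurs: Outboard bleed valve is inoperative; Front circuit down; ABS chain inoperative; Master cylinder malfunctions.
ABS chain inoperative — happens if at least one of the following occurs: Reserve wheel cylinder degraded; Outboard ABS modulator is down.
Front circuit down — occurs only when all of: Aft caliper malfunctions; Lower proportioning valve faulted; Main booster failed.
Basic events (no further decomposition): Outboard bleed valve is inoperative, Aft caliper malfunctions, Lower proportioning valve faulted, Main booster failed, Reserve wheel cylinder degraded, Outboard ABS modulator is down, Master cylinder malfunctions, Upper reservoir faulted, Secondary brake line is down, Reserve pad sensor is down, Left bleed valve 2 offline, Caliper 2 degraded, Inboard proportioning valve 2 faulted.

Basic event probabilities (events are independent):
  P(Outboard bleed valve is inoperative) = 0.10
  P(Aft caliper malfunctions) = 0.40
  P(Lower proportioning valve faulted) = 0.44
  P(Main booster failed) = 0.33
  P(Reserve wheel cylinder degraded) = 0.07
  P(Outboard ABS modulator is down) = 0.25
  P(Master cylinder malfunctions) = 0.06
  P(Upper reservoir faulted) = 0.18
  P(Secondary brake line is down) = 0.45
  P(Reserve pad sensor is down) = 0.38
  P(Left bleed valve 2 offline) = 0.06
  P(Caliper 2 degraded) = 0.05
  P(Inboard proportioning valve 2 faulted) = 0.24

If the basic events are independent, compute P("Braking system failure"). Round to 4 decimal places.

0.8945

P(Front circuit down) [AND] = 0.40 × 0.44 × 0.33 = 0.058080
P(ABS chain inoperative) [OR] = 1 − (1−0.07) × (1−0.25) = 0.302500
P(Parking branch inoperative) [OR] = 1 − (1−0.10) × (1−0.058080) × (1−0.302500) × (1−0.06) = 0.444187
P(Service line lost) [OR] = 1 − (1−0.18) × (1−0.45) × (1−0.38) × (1−0.06) = 0.737157
P(Booster path down) [OR] = 1 − (1−0.737157) × (1−0.05) = 0.750299
P(Braking system failure) [OR] = 1 − (1−0.444187) × (1−0.750299) × (1−0.24) = 0.894522
Rounded to 4 decimal places: P(Braking system failure) ≈ 0.8945.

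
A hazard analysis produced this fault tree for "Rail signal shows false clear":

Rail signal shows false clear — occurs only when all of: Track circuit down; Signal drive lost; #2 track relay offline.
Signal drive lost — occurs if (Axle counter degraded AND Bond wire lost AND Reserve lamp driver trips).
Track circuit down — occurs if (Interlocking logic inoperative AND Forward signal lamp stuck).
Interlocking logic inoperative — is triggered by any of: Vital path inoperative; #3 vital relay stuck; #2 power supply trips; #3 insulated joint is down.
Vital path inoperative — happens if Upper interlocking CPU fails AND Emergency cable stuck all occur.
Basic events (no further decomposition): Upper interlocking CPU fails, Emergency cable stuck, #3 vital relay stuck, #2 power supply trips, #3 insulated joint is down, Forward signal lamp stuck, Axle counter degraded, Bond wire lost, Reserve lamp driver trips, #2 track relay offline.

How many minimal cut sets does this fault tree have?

Vital path inoperative [AND]: one cut set from each child combined → 1 × 1 = 1 cut set(s).
Interlocking logic inoperative [OR]: union of children's cut sets → 4 cut set(s).
Track circuit down [AND]: one cut set from each child combined → 4 × 1 = 4 cut set(s).
Signal drive lost [AND]: one cut set from each child combined → 1 × 1 × 1 = 1 cut set(s).
Rail signal shows false clear [AND]: one cut set from each child combined → 4 × 1 × 1 = 4 cut set(s).
Minimal cut sets: {#2 track relay offline, Axle counter degraded, Bond wire lost, Emergency cable stuck, Forward signal lamp stuck, Reserve lamp driver trips, Upper interlocking CPU fails}; {#2 track relay offline, #3 vital relay stuck, Axle counter degraded, Bond wire lost, Forward signal lamp stuck, Reserve lamp driver trips}; {#2 power supply trips, #2 track relay offline, Axle counter degraded, Bond wire lost, Forward signal lamp stuck, Reserve lamp driver trips}; {#2 track relay offline, #3 insulated joint is down, Axle counter degraded, Bond wire lost, Forward signal lamp stuck, Reserve lamp driver trips}.

4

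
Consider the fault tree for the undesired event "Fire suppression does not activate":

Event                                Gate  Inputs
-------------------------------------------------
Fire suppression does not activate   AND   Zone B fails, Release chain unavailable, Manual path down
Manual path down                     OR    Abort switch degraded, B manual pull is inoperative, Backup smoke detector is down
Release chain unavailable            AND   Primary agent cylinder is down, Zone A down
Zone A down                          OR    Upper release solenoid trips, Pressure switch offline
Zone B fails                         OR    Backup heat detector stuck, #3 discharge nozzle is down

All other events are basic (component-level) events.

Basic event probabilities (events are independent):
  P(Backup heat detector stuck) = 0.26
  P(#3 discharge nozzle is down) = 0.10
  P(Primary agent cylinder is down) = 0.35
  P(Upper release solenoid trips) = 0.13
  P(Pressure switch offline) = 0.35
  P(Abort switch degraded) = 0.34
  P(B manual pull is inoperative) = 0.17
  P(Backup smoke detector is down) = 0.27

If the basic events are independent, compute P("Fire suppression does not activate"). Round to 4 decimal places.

P(Zone B fails) [OR] = 1 − (1−0.26) × (1−0.10) = 0.334000
P(Zone A down) [OR] = 1 − (1−0.13) × (1−0.35) = 0.434500
P(Release chain unavailable) [AND] = 0.35 × 0.434500 = 0.152075
P(Manual path down) [OR] = 1 − (1−0.34) × (1−0.17) × (1−0.27) = 0.600106
P(Fire suppression does not activate) [AND] = 0.334000 × 0.152075 × 0.600106 = 0.030481
Rounded to 4 decimal places: P(Fire suppression does not activate) ≈ 0.0305.

0.0305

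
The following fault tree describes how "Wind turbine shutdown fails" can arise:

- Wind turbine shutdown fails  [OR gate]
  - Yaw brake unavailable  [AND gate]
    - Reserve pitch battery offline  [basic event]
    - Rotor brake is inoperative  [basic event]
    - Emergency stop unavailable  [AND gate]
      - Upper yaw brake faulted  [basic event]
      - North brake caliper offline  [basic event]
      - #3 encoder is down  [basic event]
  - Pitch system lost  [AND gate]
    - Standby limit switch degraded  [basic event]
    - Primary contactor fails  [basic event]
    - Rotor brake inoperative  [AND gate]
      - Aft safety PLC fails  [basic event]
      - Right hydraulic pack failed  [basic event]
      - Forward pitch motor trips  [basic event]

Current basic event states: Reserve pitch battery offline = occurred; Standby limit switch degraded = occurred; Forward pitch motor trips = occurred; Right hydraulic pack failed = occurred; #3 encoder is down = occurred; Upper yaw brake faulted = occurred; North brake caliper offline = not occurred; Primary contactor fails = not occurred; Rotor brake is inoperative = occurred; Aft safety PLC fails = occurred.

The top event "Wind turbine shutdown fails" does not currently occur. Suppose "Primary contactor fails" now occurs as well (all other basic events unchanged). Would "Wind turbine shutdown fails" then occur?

Yes

Counterfactual: set "Primary contactor fails" to occurred.
Emergency stop unavailable [AND]: Upper yaw brake faulted=occurs, North brake caliper offline=not, #3 encoder is down=occurs → not all inputs occur → does not occur.
Yaw brake unavailable [AND]: Reserve pitch battery offline=occurs, Rotor brake is inoperative=occurs, Emergency stop unavailable=not → not all inputs occur → does not occur.
Rotor brake inoperative [AND]: Aft safety PLC fails=occurs, Right hydraulic pack failed=occurs, Forward pitch motor trips=occurs → all inputs occur → occurs.
Pitch system lost [AND]: Standby limit switch degraded=occurs, Primary contactor fails=occurs, Rotor brake inoperative=occurs → all inputs occur → occurs.
Wind turbine shutdown fails [OR]: Yaw brake unavailable=not, Pitch system lost=occurs → at least one input occurs → occurs.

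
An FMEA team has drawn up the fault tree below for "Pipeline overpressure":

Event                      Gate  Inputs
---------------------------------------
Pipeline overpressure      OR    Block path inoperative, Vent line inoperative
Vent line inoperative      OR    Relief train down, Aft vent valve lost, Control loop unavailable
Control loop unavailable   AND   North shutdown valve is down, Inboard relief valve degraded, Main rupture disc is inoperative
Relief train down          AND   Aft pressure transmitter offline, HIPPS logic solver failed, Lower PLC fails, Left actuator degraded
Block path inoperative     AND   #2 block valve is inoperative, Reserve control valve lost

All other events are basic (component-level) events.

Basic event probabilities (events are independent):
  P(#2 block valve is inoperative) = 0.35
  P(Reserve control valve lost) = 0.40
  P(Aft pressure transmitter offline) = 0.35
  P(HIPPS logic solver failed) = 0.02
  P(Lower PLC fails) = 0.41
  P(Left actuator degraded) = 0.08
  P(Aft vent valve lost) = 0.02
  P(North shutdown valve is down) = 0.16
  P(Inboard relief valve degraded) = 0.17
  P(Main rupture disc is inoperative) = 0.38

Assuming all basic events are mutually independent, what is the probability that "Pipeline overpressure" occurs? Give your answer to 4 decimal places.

P(Block path inoperative) [AND] = 0.35 × 0.40 = 0.140000
P(Relief train down) [AND] = 0.35 × 0.02 × 0.41 × 0.08 = 0.000230
P(Control loop unavailable) [AND] = 0.16 × 0.17 × 0.38 = 0.010336
P(Vent line inoperative) [OR] = 1 − (1−0.000230) × (1−0.02) × (1−0.010336) = 0.030352
P(Pipeline overpressure) [OR] = 1 − (1−0.140000) × (1−0.030352) = 0.166103
Rounded to 4 decimal places: P(Pipeline overpressure) ≈ 0.1661.

0.1661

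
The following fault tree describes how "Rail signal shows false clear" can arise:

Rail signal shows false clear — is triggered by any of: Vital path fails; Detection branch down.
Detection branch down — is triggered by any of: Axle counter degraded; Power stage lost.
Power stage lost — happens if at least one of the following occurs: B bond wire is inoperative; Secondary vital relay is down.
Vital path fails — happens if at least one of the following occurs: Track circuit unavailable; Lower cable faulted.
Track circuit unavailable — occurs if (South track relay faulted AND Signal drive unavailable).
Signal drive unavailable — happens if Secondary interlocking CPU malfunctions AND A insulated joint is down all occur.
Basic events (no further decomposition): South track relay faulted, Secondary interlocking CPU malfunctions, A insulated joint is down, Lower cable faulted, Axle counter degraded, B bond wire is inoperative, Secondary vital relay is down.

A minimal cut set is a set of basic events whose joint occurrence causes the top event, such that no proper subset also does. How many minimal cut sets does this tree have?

Signal drive unavailable [AND]: one cut set from each child combined → 1 × 1 = 1 cut set(s).
Track circuit unavailable [AND]: one cut set from each child combined → 1 × 1 = 1 cut set(s).
Vital path fails [OR]: union of children's cut sets → 2 cut set(s).
Power stage lost [OR]: union of children's cut sets → 2 cut set(s).
Detection branch down [OR]: union of children's cut sets → 3 cut set(s).
Rail signal shows false clear [OR]: union of children's cut sets → 5 cut set(s).
Minimal cut sets: {A insulated joint is down, Secondary interlocking CPU malfunctions, South track relay faulted}; {Lower cable faulted}; {Axle counter degraded}; {B bond wire is inoperative}; {Secondary vital relay is down}.

5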